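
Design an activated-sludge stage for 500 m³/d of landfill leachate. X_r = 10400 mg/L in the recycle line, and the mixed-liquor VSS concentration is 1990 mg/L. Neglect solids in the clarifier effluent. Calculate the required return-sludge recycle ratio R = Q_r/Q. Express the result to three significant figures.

R ≈ 0.237

Mass balance around the secondary clarifier (neglecting effluent solids): R = X / (X_r − X) = 1990 / (10400 − 1990) = 0.2366.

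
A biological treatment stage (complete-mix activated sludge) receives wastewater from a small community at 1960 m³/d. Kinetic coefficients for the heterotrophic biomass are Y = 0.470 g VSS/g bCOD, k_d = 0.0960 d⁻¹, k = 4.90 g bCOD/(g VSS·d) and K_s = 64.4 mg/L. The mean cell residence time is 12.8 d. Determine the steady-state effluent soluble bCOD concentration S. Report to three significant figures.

For a completely mixed reactor with recycle the Lawrence–McCarty relation gives S = K_s·(1 + k_d·θ_c) / [θ_c·(Y·k − k_d) − 1] = 64.4 × (1 + 0.0960 × 12.8) / [12.8 × (0.470 × 4.90 − 0.0960) − 1] = 143.5 / 27.25 = 5.267 mg/L.

S ≈ 5.27 mg/L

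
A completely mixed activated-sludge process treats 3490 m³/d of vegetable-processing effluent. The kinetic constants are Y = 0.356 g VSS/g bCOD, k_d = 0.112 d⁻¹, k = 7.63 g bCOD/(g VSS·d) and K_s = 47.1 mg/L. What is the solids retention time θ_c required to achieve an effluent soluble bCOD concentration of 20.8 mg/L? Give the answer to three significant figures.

θ_c ≈ 1.39 d

At the target effluent, Y k S/(K_s+S) = 0.356×7.63×20.8/67.90 = 0.8321 d⁻¹.
1/θ_c = 0.8321 − 0.112 = 0.7201 d⁻¹, so θ_c = 1.389 d.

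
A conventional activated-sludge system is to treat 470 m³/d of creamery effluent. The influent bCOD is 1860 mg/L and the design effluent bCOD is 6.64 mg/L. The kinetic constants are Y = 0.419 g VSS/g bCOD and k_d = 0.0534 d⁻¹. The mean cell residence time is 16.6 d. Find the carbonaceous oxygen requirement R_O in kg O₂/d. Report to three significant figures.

Observed yield with endogenous decay: Y_obs = Y / (1 + k_d·θ_c) = 0.419 / (1 + 0.0534 × 16.6) = 0.419 / 1.886 = 0.2221 g VSS/g bCOD.
Mass of bCOD removed per day: Q(S₀ − S) = 470 × 1853 g/m³ = 871.1 kg/d.
Biomass synthesised: P_X = Y_obs × 871.1 = 193.5 kg VSS/d.
Carbonaceous O₂ demand = substrate oxidised − cell-mass equivalent = 871.1 − 1.42 × 193.5 = 596.3 kg O₂/d.

R_O ≈ 596 kg O₂/d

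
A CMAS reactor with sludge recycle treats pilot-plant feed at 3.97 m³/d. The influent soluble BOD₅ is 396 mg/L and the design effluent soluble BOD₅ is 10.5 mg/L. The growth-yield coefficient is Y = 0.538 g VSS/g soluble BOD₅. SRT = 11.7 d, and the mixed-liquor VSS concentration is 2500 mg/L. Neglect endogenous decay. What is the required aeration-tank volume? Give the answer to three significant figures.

V ≈ 3.85 m³

Biomass mass balance (decay neglected): V·X = Y·Q·(S₀ − S)·θ_c, so V = 0.538 × 3.97 × (396 − 10.5) × 11.7 / 2500 = 3.853 m³.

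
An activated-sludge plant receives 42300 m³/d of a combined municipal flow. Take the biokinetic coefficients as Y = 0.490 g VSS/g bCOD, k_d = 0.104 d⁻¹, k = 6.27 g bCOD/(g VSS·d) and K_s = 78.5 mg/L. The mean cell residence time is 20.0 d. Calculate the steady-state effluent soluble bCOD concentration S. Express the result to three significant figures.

Effluent substrate depends only on kinetics and SRT: S = K_s(1 + k_d θ_c) / [θ_c(Yk − k_d) − 1] = 78.5 × (1 + 0.104 × 20.0) / [20.0 × (0.490 × 6.27 − 0.104) − 1] = 241.8 / 58.37 = 4.142 mg/L.

S ≈ 4.14 mg/L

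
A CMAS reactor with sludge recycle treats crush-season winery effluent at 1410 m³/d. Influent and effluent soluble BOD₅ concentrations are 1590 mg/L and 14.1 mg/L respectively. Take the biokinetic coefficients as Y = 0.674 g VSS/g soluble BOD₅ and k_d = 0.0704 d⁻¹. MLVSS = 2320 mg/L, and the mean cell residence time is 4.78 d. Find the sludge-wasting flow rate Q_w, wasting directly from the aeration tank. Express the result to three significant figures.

Q_w ≈ 483 m³/d

Steady-state biomass mass balance: V·X·(1 + k_d·θ_c) = Y·Q·(S₀ − S)·θ_c, so V = 0.674 × 1410 × (1590 − 14.1) × 4.78 / [2320 × (1 + 0.0704 × 4.78)] = 7.16×10^6 / 3101 = 2309 m³.
For wasting at MLVSS concentration, Q_w = V/θ_c = 2309/4.78 = 483.0 m³/d.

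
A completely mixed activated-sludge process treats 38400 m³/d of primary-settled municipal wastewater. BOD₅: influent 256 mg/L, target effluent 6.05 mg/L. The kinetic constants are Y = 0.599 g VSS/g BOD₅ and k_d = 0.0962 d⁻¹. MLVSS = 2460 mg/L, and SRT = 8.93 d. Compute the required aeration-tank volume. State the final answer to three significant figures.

From the SRT design equation V = Y Q (S₀−S) θ_c / [X (1 + k_d θ_c)] = 0.599 × 38400 × (256 − 6.05) × 8.93 / [2460 × (1 + 0.0962 × 8.93)] = 5.13×10^7 / 4573 = 11226 m³.

V ≈ 11200 m³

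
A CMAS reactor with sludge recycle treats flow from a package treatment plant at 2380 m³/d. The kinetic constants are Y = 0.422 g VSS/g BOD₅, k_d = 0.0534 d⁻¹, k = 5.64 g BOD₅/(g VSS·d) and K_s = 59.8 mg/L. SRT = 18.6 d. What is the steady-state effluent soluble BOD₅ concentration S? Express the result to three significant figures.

For a completely mixed reactor with recycle the Lawrence–McCarty relation gives S = K_s·(1 + k_d·θ_c) / [θ_c·(Y·k − k_d) − 1] = 59.8 × (1 + 0.0534 × 18.6) / [18.6 × (0.422 × 5.64 − 0.0534) − 1] = 119.2 / 42.28 = 2.819 mg/L.

S ≈ 2.82 mg/L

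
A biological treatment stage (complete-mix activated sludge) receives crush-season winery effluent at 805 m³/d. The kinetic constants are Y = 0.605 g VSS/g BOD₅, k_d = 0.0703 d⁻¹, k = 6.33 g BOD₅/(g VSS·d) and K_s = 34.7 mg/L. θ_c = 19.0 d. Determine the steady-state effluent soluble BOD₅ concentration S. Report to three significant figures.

For a completely mixed reactor with recycle the Lawrence–McCarty relation gives S = K_s·(1 + k_d·θ_c) / [θ_c·(Y·k − k_d) − 1] = 34.7 × (1 + 0.0703 × 19.0) / [19.0 × (0.605 × 6.33 − 0.0703) − 1] = 81.05 / 70.43 = 1.151 mg/L.

S ≈ 1.15 mg/L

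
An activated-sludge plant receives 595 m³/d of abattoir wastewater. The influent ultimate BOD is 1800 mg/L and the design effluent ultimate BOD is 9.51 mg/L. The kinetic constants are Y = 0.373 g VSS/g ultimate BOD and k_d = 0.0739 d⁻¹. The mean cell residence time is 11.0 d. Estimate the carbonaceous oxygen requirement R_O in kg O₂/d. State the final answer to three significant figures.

Y_obs = Y / (1 + k_d θ_c) = 0.373 / (1 + 0.0739 × 11.0) = 0.373 / 1.813 = 0.2057.
ΔS = 1800 − 9.51 = 1790 mg/L, so the substrate removal rate is 595 × 1790/1000 = 1065 kg ultimate BOD/d.
Net sludge production P_X = 0.2057 × 1065 = 219.2 kg VSS/d.
R_O = Q·ΔS − 1.42 P_X = 1065 − 311.3 = 754.1 kg O₂/d.

R_O ≈ 754 kg O₂/d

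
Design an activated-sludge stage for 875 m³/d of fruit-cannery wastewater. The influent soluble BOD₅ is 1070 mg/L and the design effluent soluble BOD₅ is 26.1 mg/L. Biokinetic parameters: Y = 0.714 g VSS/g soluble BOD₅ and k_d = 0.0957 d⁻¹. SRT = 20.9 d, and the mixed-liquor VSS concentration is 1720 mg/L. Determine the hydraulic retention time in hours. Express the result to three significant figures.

Steady-state biomass mass balance: V·X·(1 + k_d·θ_c) = Y·Q·(S₀ − S)·θ_c, so V = 0.714 × 875 × (1070 − 26.1) × 20.9 / [1720 × (1 + 0.0957 × 20.9)] = 1.36×10^7 / 5160 = 2641 m³.
τ = V/Q = 2641/875 = 3.019 d, or 72.45 h.

τ ≈ 72.5 h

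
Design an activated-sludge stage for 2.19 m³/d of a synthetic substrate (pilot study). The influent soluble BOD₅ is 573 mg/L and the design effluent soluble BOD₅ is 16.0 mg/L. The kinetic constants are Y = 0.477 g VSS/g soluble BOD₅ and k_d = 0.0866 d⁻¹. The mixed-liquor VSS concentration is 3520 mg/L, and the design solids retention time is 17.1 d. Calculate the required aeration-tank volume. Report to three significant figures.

From the SRT design equation V = Y Q (S₀−S) θ_c / [X (1 + k_d θ_c)] = 0.477 × 2.19 × (573 − 16.0) × 17.1 / [3520 × (1 + 0.0866 × 17.1)] = 9.95×10^3 / 8733 = 1.139 m³.

V ≈ 1.14 m³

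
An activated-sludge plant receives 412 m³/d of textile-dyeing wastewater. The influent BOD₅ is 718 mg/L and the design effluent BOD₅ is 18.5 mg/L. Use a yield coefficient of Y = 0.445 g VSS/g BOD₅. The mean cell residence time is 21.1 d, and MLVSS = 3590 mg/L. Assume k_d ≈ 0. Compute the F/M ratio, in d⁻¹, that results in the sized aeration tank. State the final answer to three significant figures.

F/M ≈ 0.109 d⁻¹

With k_d = 0 the design equation reduces to V = Y Q (S₀−S) θ_c / X = 0.445 × 412 × (718 − 18.5) × 21.1 / 3590 = 753.8 m³.
F/M = Q·S₀ / (V·X) = 412 × 718 / (753.8 × 3590) = 0.1093 g BOD₅·(g VSS·d)⁻¹.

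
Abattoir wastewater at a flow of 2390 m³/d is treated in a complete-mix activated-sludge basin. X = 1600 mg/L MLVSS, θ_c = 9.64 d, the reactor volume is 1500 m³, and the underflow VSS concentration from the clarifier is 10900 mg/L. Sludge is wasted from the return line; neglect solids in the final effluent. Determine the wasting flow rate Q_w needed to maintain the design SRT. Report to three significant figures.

Q_w ≈ 22.8 m³/d

Wasting from the return line (neglecting effluent solids): Q_w = V·X / (θ_c·X_r) = 1500 × 1600 / (9.64 × 10900) = 22.84 m³/d.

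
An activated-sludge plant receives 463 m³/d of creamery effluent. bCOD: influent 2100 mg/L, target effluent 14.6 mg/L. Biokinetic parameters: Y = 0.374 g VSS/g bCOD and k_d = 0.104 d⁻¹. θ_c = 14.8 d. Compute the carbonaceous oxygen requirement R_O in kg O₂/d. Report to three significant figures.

The observed yield is Y_obs = Y/(1 + k_d·θ_c) = 0.374 / (1 + 0.104 × 14.8) = 0.374 / 2.539 = 0.1473 g VSS per g bCOD removed.
Mass of bCOD removed per day: Q(S₀ − S) = 463 × 2085 g/m³ = 965.5 kg/d.
Biomass synthesised: P_X = Y_obs × 965.5 = 142.2 kg VSS/d.
Carbonaceous O₂ demand = substrate oxidised − cell-mass equivalent = 965.5 − 1.42 × 142.2 = 763.6 kg O₂/d.

R_O ≈ 764 kg O₂/d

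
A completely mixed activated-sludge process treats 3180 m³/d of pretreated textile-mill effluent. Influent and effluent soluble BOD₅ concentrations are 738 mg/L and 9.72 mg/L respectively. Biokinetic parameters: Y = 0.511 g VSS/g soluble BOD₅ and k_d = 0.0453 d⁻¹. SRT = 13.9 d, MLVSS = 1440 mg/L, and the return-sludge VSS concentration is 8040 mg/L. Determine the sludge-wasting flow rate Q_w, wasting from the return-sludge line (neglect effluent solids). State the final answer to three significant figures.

From the SRT design equation V = Y Q (S₀−S) θ_c / [X (1 + k_d θ_c)] = 0.511 × 3180 × (738 − 9.72) × 13.9 / [1440 × (1 + 0.0453 × 13.9)] = 1.64×10^7 / 2347 = 7010 m³.
Q_w = (V·X)/(θ_c X_r) = 7010 × 1440 / (13.9 × 8040) = 90.32 m³/d.

Q_w ≈ 90.3 m³/d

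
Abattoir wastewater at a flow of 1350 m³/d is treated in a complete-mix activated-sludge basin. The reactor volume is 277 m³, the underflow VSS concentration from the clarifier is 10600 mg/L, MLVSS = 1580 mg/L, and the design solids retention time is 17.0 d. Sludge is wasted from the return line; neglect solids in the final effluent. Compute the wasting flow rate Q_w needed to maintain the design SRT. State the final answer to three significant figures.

Wasting from the return line (neglecting effluent solids): Q_w = V·X / (θ_c·X_r) = 277.0 × 1580 / (17.0 × 10600) = 2.429 m³/d.

Q_w ≈ 2.43 m³/d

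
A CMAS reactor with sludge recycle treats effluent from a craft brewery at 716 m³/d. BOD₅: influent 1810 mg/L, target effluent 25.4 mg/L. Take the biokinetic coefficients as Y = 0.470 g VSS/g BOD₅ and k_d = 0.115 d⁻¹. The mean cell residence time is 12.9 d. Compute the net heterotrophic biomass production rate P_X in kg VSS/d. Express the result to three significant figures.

P_X ≈ 242 kg VSS/d

Y_obs = Y / (1 + k_d θ_c) = 0.470 / (1 + 0.115 × 12.9) = 0.470 / 2.484 = 0.1892.
Mass of BOD₅ removed per day: Q(S₀ − S) = 716 × 1785 g/m³ = 1278 kg/d.
P_X = Y_obs · Q(S₀ − S) = 0.1892 × 1278 = 241.8 kg VSS/d.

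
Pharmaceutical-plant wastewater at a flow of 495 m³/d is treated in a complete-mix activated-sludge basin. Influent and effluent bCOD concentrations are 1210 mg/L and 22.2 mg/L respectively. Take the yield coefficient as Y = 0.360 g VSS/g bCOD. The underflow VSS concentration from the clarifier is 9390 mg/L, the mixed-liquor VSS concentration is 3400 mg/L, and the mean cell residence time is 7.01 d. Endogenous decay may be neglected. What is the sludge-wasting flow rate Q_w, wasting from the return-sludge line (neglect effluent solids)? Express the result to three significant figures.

With k_d = 0 the design equation reduces to V = Y Q (S₀−S) θ_c / X = 0.360 × 495 × (1210 − 22.2) × 7.01 / 3400 = 436.4 m³.
θ_c = V·X/(Q_w·X_r) when wasting from the recycle, so Q_w = V·X/(θ_c·X_r) = 436.4 × 3400 / (7.01 × 9390) = 22.54 m³/d.

Q_w ≈ 22.5 m³/d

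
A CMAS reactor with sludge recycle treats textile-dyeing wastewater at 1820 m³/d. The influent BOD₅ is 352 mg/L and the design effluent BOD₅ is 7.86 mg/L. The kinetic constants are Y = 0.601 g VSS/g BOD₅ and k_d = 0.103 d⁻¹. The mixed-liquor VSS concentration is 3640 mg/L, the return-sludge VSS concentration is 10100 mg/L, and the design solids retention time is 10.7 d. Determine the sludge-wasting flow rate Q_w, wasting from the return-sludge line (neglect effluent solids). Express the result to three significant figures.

Steady-state biomass mass balance: V·X·(1 + k_d·θ_c) = Y·Q·(S₀ − S)·θ_c, so V = 0.601 × 1820 × (352 − 7.86) × 10.7 / [3640 × (1 + 0.103 × 10.7)] = 4.03×10^6 / 7652 = 526.4 m³.
θ_c = V·X/(Q_w·X_r) when wasting from the recycle, so Q_w = V·X/(θ_c·X_r) = 526.4 × 3640 / (10.7 × 10100) = 17.73 m³/d.

Q_w ≈ 17.7 m³/d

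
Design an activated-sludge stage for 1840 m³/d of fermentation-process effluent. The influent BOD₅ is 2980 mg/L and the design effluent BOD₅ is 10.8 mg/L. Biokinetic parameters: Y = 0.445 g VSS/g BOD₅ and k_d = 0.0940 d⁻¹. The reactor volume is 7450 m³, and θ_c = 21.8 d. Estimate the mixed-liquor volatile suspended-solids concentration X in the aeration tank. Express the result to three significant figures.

X ≈ 2330 mg/L

From V·X·(1 + k_d·θ_c) = Y·Q·(S₀ − S)·θ_c: X = 0.445 × 1840 × (2980 − 10.8) × 21.8 / [7450 × (1 + 0.0940 × 21.8)] = 2333 mg/L.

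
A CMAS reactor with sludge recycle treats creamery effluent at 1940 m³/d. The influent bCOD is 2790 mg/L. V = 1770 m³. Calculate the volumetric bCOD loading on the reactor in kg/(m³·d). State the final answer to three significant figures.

L_v ≈ 3.06 kg bCOD/(m³·d)

Volumetric loading L_v = Q·S₀ / V = 1940 × 2790 g/m³ / 1770 m³ = 3058 g/(m³·d) = 3.058 kg bCOD/(m³·d).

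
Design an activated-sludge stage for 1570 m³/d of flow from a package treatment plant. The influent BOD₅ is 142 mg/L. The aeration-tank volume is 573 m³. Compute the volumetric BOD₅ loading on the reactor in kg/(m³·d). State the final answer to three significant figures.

Applied BOD₅ load per unit volume = Q·S₀/V = (1570 × 142/1000)/573.0 = 0.3891 kg BOD₅·m⁻³·d⁻¹.

L_v ≈ 0.389 kg BOD₅/(m³·d)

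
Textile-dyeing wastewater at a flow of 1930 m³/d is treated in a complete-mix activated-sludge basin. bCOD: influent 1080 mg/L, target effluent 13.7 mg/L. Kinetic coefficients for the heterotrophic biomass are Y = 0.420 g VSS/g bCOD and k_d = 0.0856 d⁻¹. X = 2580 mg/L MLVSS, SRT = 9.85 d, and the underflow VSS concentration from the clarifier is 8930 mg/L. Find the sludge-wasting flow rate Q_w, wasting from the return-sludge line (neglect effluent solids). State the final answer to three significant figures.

Rearranging the biomass balance for a CMAS with decay, V = Y·Q·ΔS·θ_c / [X·(1+k_d θ_c)] = 0.420 × 1930 × (1080 − 13.7) × 9.85 / [2580 × (1 + 0.0856 × 9.85)] = 8.51×10^6 / 4755 = 1790 m³.
Q_w = (V·X)/(θ_c X_r) = 1790 × 2580 / (9.85 × 8930) = 52.51 m³/d.

Q_w ≈ 52.5 m³/d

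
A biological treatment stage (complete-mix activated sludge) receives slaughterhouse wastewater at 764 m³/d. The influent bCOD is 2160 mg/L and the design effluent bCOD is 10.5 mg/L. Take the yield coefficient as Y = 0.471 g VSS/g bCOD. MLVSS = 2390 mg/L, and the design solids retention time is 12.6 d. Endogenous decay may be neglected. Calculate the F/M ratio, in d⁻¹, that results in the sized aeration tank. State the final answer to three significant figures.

Biomass mass balance (decay neglected): V·X = Y·Q·(S₀ − S)·θ_c, so V = 0.471 × 764 × (2160 − 10.5) × 12.6 / 2390 = 4078 m³.
F/M = Q·S₀ / (V·X) = 764 × 2160 / (4078 × 2390) = 0.1693 g bCOD·(g VSS·d)⁻¹.

F/M ≈ 0.169 d⁻¹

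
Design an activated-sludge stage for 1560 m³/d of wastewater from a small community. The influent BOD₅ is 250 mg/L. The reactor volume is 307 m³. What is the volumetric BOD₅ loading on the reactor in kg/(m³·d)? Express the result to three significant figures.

L_v ≈ 1.27 kg BOD₅/(m³·d)

Applied BOD₅ load per unit volume = Q·S₀/V = (1560 × 250/1000)/307.0 = 1.270 kg BOD₅·m⁻³·d⁻¹.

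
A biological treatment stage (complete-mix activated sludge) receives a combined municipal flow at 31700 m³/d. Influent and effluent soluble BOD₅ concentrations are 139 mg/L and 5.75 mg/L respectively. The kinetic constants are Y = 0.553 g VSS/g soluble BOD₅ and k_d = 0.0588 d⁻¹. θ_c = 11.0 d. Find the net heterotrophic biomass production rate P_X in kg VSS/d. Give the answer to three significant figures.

P_X ≈ 1420 kg VSS/d

Observed yield with endogenous decay: Y_obs = Y / (1 + k_d·θ_c) = 0.553 / (1 + 0.0588 × 11.0) = 0.553 / 1.647 = 0.3358 g VSS/g soluble BOD₅.
Mass of soluble BOD₅ removed per day: Q(S₀ − S) = 31700 × 133.2 g/m³ = 4224 kg/d.
So the net sludge growth is P_X = 0.3358 × 4224 = 1418 kg VSS/d.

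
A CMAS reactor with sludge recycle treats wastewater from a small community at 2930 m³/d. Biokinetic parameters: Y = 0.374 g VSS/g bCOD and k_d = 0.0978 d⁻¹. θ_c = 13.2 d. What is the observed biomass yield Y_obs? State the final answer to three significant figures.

Observed yield with endogenous decay: Y_obs = Y / (1 + k_d·θ_c) = 0.374 / (1 + 0.0978 × 13.2) = 0.374 / 2.291 = 0.1633 g VSS/g bCOD.

Y_obs ≈ 0.163 g VSS/g bCOD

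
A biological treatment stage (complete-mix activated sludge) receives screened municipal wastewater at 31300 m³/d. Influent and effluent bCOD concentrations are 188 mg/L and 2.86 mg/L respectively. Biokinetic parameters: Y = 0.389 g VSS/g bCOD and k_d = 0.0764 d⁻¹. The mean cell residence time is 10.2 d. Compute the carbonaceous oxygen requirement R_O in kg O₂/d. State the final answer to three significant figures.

R_O ≈ 4000 kg O₂/d

Correct the yield for decay: Y_obs = Y/(1 + k_d θ_c) = 0.389 / (1 + 0.0764 × 10.2) = 0.389 / 1.779 = 0.2186.
Mass of bCOD removed per day: Q(S₀ − S) = 31300 × 185.1 g/m³ = 5795 kg/d.
Net sludge production P_X = 0.2186 × 5795 = 1267 kg VSS/d.
Carbonaceous O₂ demand = substrate oxidised − cell-mass equivalent = 5795 − 1.42 × 1267 = 3996 kg O₂/d.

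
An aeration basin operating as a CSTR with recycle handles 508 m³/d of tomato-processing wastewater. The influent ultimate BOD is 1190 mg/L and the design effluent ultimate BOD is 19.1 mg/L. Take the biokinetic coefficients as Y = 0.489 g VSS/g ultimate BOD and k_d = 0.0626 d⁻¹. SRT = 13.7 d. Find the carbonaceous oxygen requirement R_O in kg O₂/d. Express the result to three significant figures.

Correct the yield for decay: Y_obs = Y/(1 + k_d θ_c) = 0.489 / (1 + 0.0626 × 13.7) = 0.489 / 1.858 = 0.2632.
ΔS = 1190 − 19.1 = 1171 mg/L, so the substrate removal rate is 508 × 1171/1000 = 594.8 kg ultimate BOD/d.
P_X = Y_obs·Q·(S₀ − S) = 0.2632 × 594.8 = 156.6 kg VSS/d.
R_O = Q·(S₀ − S) − 1.42·P_X = 594.8 − 1.42 × 156.6 = 372.5 kg O₂/d.

R_O ≈ 372 kg O₂/d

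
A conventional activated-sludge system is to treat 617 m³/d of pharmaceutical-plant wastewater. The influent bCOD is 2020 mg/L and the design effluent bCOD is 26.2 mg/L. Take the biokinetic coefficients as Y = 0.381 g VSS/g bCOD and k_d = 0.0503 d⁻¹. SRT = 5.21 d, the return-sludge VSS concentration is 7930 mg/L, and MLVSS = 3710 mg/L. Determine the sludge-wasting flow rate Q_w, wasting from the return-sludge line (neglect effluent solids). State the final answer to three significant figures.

Q_w ≈ 46.8 m³/d

Rearranging the biomass balance for a CMAS with decay, V = Y·Q·ΔS·θ_c / [X·(1+k_d θ_c)] = 0.381 × 617 × (2020 − 26.2) × 5.21 / [3710 × (1 + 0.0503 × 5.21)] = 2.44×10^6 / 4682 = 521.5 m³.
Wasting from the return line (neglecting effluent solids): Q_w = V·X / (θ_c·X_r) = 521.5 × 3710 / (5.21 × 7930) = 46.83 m³/d.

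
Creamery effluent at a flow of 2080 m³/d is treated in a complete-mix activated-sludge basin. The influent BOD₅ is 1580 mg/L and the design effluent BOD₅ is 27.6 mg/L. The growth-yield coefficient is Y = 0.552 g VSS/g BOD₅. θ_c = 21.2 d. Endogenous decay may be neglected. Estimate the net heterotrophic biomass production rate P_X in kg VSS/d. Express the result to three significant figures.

Since k_d ≈ 0, Y_obs = Y = 0.552 g VSS/g BOD₅.
Mass of BOD₅ removed per day: Q(S₀ − S) = 2080 × 1552 g/m³ = 3229 kg/d.
So the net sludge growth is P_X = 0.5520 × 3229 = 1782 kg VSS/d.

P_X ≈ 1780 kg VSS/d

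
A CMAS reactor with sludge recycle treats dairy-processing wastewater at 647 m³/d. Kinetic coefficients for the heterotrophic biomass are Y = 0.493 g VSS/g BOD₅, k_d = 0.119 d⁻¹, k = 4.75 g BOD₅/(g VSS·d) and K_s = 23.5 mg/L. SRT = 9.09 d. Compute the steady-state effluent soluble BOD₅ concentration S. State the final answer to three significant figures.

S ≈ 2.55 mg/L

For a completely mixed reactor with recycle the Lawrence–McCarty relation gives S = K_s·(1 + k_d·θ_c) / [θ_c·(Y·k − k_d) − 1] = 23.5 × (1 + 0.119 × 9.09) / [9.09 × (0.493 × 4.75 − 0.119) − 1] = 48.92 / 19.20 = 2.547 mg/L.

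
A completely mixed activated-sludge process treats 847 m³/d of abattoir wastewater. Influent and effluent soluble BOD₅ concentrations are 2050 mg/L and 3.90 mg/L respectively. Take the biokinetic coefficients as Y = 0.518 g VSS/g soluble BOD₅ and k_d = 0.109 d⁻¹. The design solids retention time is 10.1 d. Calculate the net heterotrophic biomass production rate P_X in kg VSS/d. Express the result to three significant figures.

P_X ≈ 427 kg VSS/d

Observed yield with endogenous decay: Y_obs = Y / (1 + k_d·θ_c) = 0.518 / (1 + 0.109 × 10.1) = 0.518 / 2.101 = 0.2466 g VSS/g soluble BOD₅.
Mass of soluble BOD₅ removed per day: Q(S₀ − S) = 847 × 2046 g/m³ = 1733 kg/d.
So the net sludge growth is P_X = 0.2466 × 1733 = 427.3 kg VSS/d.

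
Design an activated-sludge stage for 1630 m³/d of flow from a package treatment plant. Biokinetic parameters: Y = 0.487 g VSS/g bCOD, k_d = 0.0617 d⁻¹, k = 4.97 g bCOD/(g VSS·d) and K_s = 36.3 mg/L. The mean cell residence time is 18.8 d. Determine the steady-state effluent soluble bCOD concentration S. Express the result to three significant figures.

S ≈ 1.81 mg/L

From the Monod/SRT balance for a CMAS, S = K_s·(1+k_d θ_c)/[θ_c·(Y k − k_d) − 1] = 36.3 × (1 + 0.0617 × 18.8) / [18.8 × (0.487 × 4.97 − 0.0617) − 1] = 78.41 / 43.34 = 1.809 mg/L.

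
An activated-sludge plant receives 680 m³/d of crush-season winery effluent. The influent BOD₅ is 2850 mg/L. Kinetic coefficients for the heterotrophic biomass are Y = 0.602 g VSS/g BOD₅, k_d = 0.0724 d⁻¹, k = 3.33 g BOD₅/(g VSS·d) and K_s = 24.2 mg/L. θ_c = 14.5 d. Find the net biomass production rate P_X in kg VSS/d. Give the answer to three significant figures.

For a completely mixed reactor with recycle the Lawrence–McCarty relation gives S = K_s·(1 + k_d·θ_c) / [θ_c·(Y·k − k_d) − 1] = 24.2 × (1 + 0.0724 × 14.5) / [14.5 × (0.602 × 3.33 − 0.0724) − 1] = 49.61 / 27.02 = 1.836 mg/L.
The observed yield is Y_obs = Y/(1 + k_d·θ_c) = 0.602 / (1 + 0.0724 × 14.5) = 0.602 / 2.050 = 0.2937 g VSS per g BOD₅ removed.
Substrate removed = Q·(S₀ − S) = 680 m³/d × (2850 − 1.84) g/m³ = 1.94×10^6 g/d = 1937 kg/d.
P_X = Y_obs · Q(S₀ − S) = 0.2937 × 1937 = 568.8 kg VSS/d.

P_X ≈ 569 kg VSS/d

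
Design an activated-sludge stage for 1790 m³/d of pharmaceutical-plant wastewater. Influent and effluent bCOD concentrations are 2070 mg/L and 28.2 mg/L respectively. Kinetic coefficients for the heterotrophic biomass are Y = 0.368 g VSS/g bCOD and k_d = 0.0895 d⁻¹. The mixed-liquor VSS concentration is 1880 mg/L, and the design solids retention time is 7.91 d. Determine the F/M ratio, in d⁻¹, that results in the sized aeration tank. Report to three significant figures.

F/M ≈ 0.595 d⁻¹

From the SRT design equation V = Y Q (S₀−S) θ_c / [X (1 + k_d θ_c)] = 0.368 × 1790 × (2070 − 28.2) × 7.91 / [1880 × (1 + 0.0895 × 7.91)] = 1.06×10^7 / 3211 = 3313 m³.
F/M = applied load / biomass = Q·S₀/(V·X) = 1790 × 2070 / (3313 × 1880) = 0.5948 d⁻¹.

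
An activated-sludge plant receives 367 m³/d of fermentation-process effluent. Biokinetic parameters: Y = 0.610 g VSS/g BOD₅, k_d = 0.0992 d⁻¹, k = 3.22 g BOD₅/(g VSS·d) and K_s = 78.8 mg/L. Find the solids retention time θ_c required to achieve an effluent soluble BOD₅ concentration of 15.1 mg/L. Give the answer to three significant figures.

From 1/θ_c = Y·k·S/(K_s + S) − k_d: Y·k·S/(K_s+S) = 0.610 × 3.22 × 15.1 / (78.8 + 15.1) = 0.3159 d⁻¹.
1/θ_c = 0.3159 − 0.0992 = 0.2167 d⁻¹, so θ_c = 4.615 d.

θ_c ≈ 4.62 d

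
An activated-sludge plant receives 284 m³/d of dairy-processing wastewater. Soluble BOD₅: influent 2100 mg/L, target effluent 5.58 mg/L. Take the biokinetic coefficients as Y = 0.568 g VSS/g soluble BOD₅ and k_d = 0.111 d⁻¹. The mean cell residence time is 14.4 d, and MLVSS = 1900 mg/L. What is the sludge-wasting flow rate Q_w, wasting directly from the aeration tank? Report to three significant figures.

Q_w ≈ 68.4 m³/d

From the SRT design equation V = Y Q (S₀−S) θ_c / [X (1 + k_d θ_c)] = 0.568 × 284 × (2100 − 5.58) × 14.4 / [1900 × (1 + 0.111 × 14.4)] = 4.87×10^6 / 4937 = 985.4 m³.
Wasting from the aeration tank: Q_w = V / θ_c = 985.4 / 14.4 = 68.43 m³/d.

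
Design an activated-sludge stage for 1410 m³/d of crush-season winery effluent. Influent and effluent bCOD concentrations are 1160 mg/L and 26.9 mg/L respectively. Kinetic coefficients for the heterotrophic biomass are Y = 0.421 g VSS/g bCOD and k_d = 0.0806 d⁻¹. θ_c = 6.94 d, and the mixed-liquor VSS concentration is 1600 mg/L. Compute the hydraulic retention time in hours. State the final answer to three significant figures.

Rearranging the biomass balance for a CMAS with decay, V = Y·Q·ΔS·θ_c / [X·(1+k_d θ_c)] = 0.421 × 1410 × (1160 − 26.9) × 6.94 / [1600 × (1 + 0.0806 × 6.94)] = 4.67×10^6 / 2495 = 1871 m³.
HRT = V/Q = 1871 m³ / 1410 m³·d⁻¹ = 1.327 d × 24 = 31.85 h.

τ ≈ 31.8 h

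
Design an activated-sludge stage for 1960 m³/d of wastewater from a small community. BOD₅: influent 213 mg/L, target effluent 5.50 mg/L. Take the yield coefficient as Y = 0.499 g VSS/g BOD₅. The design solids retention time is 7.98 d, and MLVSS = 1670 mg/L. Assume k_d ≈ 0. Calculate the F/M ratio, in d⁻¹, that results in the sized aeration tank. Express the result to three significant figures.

F/M ≈ 0.258 d⁻¹

V·X = Y·Q·ΔS·θ_c gives V = 0.499 × 1960 × (213 − 5.50) × 7.98 / 1670 = 969.8 m³.
F/M = Q·S₀ / (V·X) = 1960 × 213 / (969.8 × 1670) = 0.2578 g BOD₅·(g VSS·d)⁻¹.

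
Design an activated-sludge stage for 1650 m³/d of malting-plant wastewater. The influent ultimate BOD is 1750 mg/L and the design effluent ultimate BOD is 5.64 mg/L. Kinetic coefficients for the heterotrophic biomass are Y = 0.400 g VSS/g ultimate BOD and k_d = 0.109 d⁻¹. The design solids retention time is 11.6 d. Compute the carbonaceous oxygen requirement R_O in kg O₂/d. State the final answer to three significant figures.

Observed yield with endogenous decay: Y_obs = Y / (1 + k_d·θ_c) = 0.400 / (1 + 0.109 × 11.6) = 0.400 / 2.264 = 0.1766 g VSS/g ultimate BOD.
Substrate removed = Q·(S₀ − S) = 1650 m³/d × (1750 − 5.64) g/m³ = 2.88×10^6 g/d = 2878 kg/d.
Net sludge production P_X = 0.1766 × 2878 = 508.4 kg VSS/d.
R_O = Q·(S₀ − S) − 1.42·P_X = 2878 − 1.42 × 508.4 = 2156 kg O₂/d.

R_O ≈ 2160 kg O₂/d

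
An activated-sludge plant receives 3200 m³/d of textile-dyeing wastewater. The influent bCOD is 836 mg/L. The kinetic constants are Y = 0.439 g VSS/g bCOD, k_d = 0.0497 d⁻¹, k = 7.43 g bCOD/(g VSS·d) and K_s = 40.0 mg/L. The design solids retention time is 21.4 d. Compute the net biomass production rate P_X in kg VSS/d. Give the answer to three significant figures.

P_X ≈ 568 kg VSS/d

From the Monod/SRT balance for a CMAS, S = K_s·(1+k_d θ_c)/[θ_c·(Y k − k_d) − 1] = 40.0 × (1 + 0.0497 × 21.4) / [21.4 × (0.439 × 7.43 − 0.0497) − 1] = 82.54 / 67.74 = 1.219 mg/L.
Y_obs = Y / (1 + k_d θ_c) = 0.439 / (1 + 0.0497 × 21.4) = 0.439 / 2.064 = 0.2127.
ΔS = 836 − 1.22 = 834.8 mg/L, so the substrate removal rate is 3200 × 834.8/1000 = 2671 kg bCOD/d.
Net biomass production P_X = Y_obs × Q·(S₀ − S) = 0.2127 × 2671 = 568.3 kg VSS/d.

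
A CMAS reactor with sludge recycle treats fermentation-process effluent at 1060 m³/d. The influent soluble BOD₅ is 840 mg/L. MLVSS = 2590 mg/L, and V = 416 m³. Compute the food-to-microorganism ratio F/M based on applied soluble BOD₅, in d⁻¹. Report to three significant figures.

F/M ≈ 0.826 d⁻¹

F/M = applied load / biomass = Q·S₀/(V·X) = 1060 × 840 / (416.0 × 2590) = 0.8264 d⁻¹.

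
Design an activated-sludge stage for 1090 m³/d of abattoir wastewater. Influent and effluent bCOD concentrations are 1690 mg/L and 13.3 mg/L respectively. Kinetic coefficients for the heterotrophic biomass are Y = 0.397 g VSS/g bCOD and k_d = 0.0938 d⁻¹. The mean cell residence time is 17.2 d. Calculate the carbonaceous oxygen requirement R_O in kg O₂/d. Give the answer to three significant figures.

Y_obs = Y / (1 + k_d θ_c) = 0.397 / (1 + 0.0938 × 17.2) = 0.397 / 2.613 = 0.1519.
ΔS = 1690 − 13.3 = 1677 mg/L, so the substrate removal rate is 1090 × 1677/1000 = 1828 kg bCOD/d.
P_X = Y_obs·Q·(S₀ − S) = 0.1519 × 1828 = 277.6 kg VSS/d.
R_O = Q·(S₀ − S) − 1.42·P_X = 1828 − 1.42 × 277.6 = 1433 kg O₂/d.

R_O ≈ 1430 kg O₂/d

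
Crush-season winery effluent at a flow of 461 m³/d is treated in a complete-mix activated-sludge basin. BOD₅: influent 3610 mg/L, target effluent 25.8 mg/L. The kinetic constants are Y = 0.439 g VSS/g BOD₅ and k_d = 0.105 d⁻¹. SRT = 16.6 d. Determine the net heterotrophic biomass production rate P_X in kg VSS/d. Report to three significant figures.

P_X ≈ 264 kg VSS/d

The observed yield is Y_obs = Y/(1 + k_d·θ_c) = 0.439 / (1 + 0.105 × 16.6) = 0.439 / 2.743 = 0.1600 g VSS per g BOD₅ removed.
Q·(S₀ − S) = 461 × (3610 − 25.8) × 10⁻³ = 1652 kg/d removed.
P_X = Y_obs · Q(S₀ − S) = 0.1600 × 1652 = 264.4 kg VSS/d.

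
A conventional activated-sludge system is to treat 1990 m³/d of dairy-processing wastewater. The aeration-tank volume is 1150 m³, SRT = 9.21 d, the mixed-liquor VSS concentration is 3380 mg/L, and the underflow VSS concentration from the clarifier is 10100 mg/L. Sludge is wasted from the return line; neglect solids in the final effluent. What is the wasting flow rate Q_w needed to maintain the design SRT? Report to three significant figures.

θ_c = V·X/(Q_w·X_r) when wasting from the recycle, so Q_w = V·X/(θ_c·X_r) = 1150 × 3380 / (9.21 × 10100) = 41.79 m³/d.

Q_w ≈ 41.8 m³/d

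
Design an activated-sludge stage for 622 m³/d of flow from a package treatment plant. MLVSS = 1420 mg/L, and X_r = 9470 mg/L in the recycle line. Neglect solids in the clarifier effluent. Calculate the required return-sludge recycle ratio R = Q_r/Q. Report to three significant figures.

Mass balance around the secondary clarifier (neglecting effluent solids): R = X / (X_r − X) = 1420 / (9470 − 1420) = 0.1764.

R ≈ 0.176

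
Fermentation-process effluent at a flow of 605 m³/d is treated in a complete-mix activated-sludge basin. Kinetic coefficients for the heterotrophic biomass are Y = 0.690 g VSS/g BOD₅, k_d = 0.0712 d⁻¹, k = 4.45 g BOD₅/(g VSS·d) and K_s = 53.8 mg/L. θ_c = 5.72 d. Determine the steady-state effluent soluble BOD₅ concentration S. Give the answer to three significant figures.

S ≈ 4.69 mg/L

Effluent substrate depends only on kinetics and SRT: S = K_s(1 + k_d θ_c) / [θ_c(Yk − k_d) − 1] = 53.8 × (1 + 0.0712 × 5.72) / [5.72 × (0.690 × 4.45 − 0.0712) − 1] = 75.71 / 16.16 = 4.686 mg/L.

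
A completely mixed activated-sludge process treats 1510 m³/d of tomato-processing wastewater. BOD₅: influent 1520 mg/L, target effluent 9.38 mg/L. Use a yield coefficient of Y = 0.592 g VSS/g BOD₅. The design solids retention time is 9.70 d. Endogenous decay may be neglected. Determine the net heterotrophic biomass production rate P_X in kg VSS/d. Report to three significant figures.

Since k_d ≈ 0, Y_obs = Y = 0.592 g VSS/g BOD₅.
Q·(S₀ − S) = 1510 × (1520 − 9.38) × 10⁻³ = 2281 kg/d removed.
So the net sludge growth is P_X = 0.5920 × 2281 = 1350 kg VSS/d.

P_X ≈ 1350 kg VSS/d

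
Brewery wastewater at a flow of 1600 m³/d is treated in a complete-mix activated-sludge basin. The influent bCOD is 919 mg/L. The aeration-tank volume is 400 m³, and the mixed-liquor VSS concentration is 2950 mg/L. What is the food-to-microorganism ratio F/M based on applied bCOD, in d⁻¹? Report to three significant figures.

F/M ≈ 1.25 d⁻¹

F/M = Q·S₀ / (V·X) = 1600 × 919 / (400.0 × 2950) = 1.246 g bCOD·(g VSS·d)⁻¹.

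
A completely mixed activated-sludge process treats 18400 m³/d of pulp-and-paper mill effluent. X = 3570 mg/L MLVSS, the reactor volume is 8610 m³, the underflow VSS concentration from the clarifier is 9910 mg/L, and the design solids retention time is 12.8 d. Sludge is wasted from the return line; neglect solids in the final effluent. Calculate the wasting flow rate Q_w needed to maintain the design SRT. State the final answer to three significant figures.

θ_c = V·X/(Q_w·X_r) when wasting from the recycle, so Q_w = V·X/(θ_c·X_r) = 8610 × 3570 / (12.8 × 9910) = 242.3 m³/d.

Q_w ≈ 242 m³/d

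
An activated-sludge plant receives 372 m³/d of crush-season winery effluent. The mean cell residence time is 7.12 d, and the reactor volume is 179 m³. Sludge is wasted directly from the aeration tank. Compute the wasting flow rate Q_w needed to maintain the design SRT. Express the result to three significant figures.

Wasting from the aeration tank: Q_w = V / θ_c = 179.0 / 7.12 = 25.14 m³/d.

Q_w ≈ 25.1 m³/d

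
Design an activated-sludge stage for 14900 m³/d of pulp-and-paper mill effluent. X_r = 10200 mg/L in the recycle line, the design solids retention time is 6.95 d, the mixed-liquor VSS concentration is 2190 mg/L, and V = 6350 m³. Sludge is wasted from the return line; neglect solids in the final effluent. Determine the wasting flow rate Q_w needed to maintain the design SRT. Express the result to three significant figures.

θ_c = V·X/(Q_w·X_r) when wasting from the recycle, so Q_w = V·X/(θ_c·X_r) = 6350 × 2190 / (6.95 × 10200) = 196.2 m³/d.

Q_w ≈ 196 m³/d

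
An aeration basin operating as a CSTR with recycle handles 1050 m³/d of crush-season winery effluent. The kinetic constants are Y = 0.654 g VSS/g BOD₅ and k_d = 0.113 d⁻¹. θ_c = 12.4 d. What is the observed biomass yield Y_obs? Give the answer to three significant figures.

Correct the yield for decay: Y_obs = Y/(1 + k_d θ_c) = 0.654 / (1 + 0.113 × 12.4) = 0.654 / 2.401 = 0.2724.

Y_obs ≈ 0.272 g VSS/g BOD₅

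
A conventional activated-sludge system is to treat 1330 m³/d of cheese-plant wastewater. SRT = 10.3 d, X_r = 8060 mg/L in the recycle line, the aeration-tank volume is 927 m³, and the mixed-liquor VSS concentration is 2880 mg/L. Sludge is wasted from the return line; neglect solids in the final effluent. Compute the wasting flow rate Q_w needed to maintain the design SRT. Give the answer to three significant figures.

Q_w ≈ 32.2 m³/d

θ_c = V·X/(Q_w·X_r) when wasting from the recycle, so Q_w = V·X/(θ_c·X_r) = 927.0 × 2880 / (10.3 × 8060) = 32.16 m³/d.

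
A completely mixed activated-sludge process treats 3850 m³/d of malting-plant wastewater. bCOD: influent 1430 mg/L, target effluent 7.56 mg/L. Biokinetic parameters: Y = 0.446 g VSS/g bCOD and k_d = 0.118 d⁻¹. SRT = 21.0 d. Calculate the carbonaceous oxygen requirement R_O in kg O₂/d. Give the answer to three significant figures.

R_O ≈ 4480 kg O₂/d

Y_obs = Y / (1 + k_d θ_c) = 0.446 / (1 + 0.118 × 21.0) = 0.446 / 3.478 = 0.1282.
Q·(S₀ − S) = 3850 × (1430 − 7.56) × 10⁻³ = 5476 kg/d removed.
Biomass synthesised: P_X = Y_obs × 5476 = 702.3 kg VSS/d.
Carbonaceous O₂ demand = substrate oxidised − cell-mass equivalent = 5476 − 1.42 × 702.3 = 4479 kg O₂/d.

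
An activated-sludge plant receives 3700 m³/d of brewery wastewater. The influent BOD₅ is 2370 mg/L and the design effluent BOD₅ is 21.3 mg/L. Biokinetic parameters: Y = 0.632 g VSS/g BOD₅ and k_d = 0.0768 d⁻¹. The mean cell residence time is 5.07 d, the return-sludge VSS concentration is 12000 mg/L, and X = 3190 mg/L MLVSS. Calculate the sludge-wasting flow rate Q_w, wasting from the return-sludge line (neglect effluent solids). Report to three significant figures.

Q_w ≈ 329 m³/d

Rearranging the biomass balance for a CMAS with decay, V = Y·Q·ΔS·θ_c / [X·(1+k_d θ_c)] = 0.632 × 3700 × (2370 − 21.3) × 5.07 / [3190 × (1 + 0.0768 × 5.07)] = 2.78×10^7 / 4432 = 6283 m³.
Wasting from the return line (neglecting effluent solids): Q_w = V·X / (θ_c·X_r) = 6283 × 3190 / (5.07 × 12000) = 329.4 m³/d.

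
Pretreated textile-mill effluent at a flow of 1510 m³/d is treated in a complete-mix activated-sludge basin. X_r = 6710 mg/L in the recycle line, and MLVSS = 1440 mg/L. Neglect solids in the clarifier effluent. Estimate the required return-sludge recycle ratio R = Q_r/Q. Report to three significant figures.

Solids balance on the clarifier gives (1+R)X = R·X_r, so R = X/(X_r − X) = 1440 / (6710 − 1440) = 0.2732.

R ≈ 0.273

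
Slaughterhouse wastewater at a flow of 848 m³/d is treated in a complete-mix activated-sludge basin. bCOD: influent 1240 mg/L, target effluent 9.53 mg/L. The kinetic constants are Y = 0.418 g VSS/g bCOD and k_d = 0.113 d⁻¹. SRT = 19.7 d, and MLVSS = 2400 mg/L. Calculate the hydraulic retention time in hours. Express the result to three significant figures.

τ ≈ 31.4 h

Rearranging the biomass balance for a CMAS with decay, V = Y·Q·ΔS·θ_c / [X·(1+k_d θ_c)] = 0.418 × 848 × (1240 − 9.53) × 19.7 / [2400 × (1 + 0.113 × 19.7)] = 8.59×10^6 / 7743 = 1110 m³.
HRT = V/Q = 1110 m³ / 848 m³·d⁻¹ = 1.309 d × 24 = 31.41 h.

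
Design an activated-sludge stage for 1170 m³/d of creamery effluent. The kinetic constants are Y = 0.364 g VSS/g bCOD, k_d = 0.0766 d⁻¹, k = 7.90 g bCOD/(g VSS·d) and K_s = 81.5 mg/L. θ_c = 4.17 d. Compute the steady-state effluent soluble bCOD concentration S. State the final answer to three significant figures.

S ≈ 10.1 mg/L

From the Monod/SRT balance for a CMAS, S = K_s·(1+k_d θ_c)/[θ_c·(Y k − k_d) − 1] = 81.5 × (1 + 0.0766 × 4.17) / [4.17 × (0.364 × 7.90 − 0.0766) − 1] = 107.5 / 10.67 = 10.08 mg/L.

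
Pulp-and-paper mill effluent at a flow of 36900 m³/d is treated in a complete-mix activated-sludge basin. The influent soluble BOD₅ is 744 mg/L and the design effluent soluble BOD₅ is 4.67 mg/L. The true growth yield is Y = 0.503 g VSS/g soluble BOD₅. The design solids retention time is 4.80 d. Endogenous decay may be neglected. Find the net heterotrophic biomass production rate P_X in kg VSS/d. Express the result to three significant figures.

No decay correction is needed, so Y_obs = Y = 0.503.
ΔS = 744 − 4.67 = 739.3 mg/L, so the substrate removal rate is 36900 × 739.3/1000 = 27281 kg soluble BOD₅/d.
Net biomass production P_X = Y_obs × Q·(S₀ − S) = 0.5030 × 27281 = 13722 kg VSS/d.

P_X ≈ 13700 kg VSS/d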